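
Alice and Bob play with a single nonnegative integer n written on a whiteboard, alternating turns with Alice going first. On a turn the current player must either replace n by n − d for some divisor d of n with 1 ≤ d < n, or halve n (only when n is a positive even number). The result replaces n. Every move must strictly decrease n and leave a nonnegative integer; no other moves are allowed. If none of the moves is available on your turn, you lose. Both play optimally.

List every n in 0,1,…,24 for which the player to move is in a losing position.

0, 1, 3, 5, 7, 9, 11, 13, 15, 17, 19, 21, 23

Label each position W (a win for the player to move) or L (a loss). A position with no legal move is L; any other position is W exactly when some move reaches an L, and L when every move reaches a W.
n=0: no move → L
n=1: no move → L
n=2: can move to 1, which is L ⇒ W
n=3: the only move is to 2(W), a W ⇒ L
n=4: can move to 3, which is L ⇒ W
n=5: the only move is to 4(W), a W ⇒ L
n=6: can move to 3, which is L ⇒ W
n=7: the only move is to 6(W), a W ⇒ L
n=8: can move to 7, which is L ⇒ W
n=9: moves to 6(W), 8(W); every one is W ⇒ L
n=10: can move to 5, which is L ⇒ W
n=11: the only move is to 10(W), a W ⇒ L
n=12: can move to 9, which is L ⇒ W
n=13: the only move is to 12(W), a W ⇒ L
n=14: can move to 7, which is L ⇒ W
n=15: moves to 10(W), 12(W), 14(W); every one is W ⇒ L
n=16: can move to 15, which is L ⇒ W
n=17: the only move is to 16(W), a W ⇒ L
n=18: can move to 9, which is L ⇒ W
n=19: the only move is to 18(W), a W ⇒ L
n=20: can move to 15, which is L ⇒ W
n=21: moves to 14(W), 18(W), 20(W); every one is W ⇒ L
n=22: can move to 11, which is L ⇒ W
n=23: the only move is to 22(W), a W ⇒ L
n=24: can move to 21, which is L ⇒ W
Reading off the rows marked L gives the requested list; there are 13 such values of n.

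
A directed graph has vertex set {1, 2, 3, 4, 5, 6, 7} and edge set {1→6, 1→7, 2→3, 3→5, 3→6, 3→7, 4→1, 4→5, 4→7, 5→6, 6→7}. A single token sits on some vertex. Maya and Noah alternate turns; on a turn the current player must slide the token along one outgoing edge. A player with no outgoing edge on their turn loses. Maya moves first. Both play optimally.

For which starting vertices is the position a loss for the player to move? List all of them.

2, 5, 7

Use the standard recursion: the mover loses at a terminal position; elsewhere, the mover wins exactly when some move hands the opponent an L position.
Every edge goes from a vertex to one that appears earlier in the order 7, 6, 1, 5, 3, 4, 2, so processing vertices in that order labels each vertex after all of its successors.
7: no outgoing edge → L
6: →7(L), so W
1: →7(L), so W
5: →6(W) only, which is W, so L
3: →5(L), so W
4: →5(L), so W
2: →3(W) only, which is W, so L
Reading off the rows marked L gives the requested list; there are 3 such vertices.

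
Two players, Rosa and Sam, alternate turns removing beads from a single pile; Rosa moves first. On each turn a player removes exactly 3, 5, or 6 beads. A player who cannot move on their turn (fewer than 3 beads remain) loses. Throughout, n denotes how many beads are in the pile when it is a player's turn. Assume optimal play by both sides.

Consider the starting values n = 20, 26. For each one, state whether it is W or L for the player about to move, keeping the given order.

Label each position W (a win for the player to move) or L (a loss). A position with no legal move is L; any other position is W exactly when some move reaches an L, and L when every move reaches a W.
n=0: no move → L
n=1: no move → L
n=2: no move → L
n=3: W (go to 0, an L position)
n=4: W (go to 1, an L position)
n=5: W (go to 2, an L position)
n=6: W (go to 1, an L position)
n=7: W (go to 2, an L position)
n=8: W (go to 2, an L position)
n=9: L (options 6(W), 4(W), 3(W) are all W)
n=10: L (options 7(W), 5(W), 4(W) are all W)
n=11: L (options 8(W), 6(W), 5(W) are all W)
n=12: W (go to 9, an L position)
n=13: W (go to 10, an L position)
n=14: W (go to 11, an L position)
n=15: W (go to 10, an L position)
n=16: W (go to 11, an L position)
n=17: W (go to 11, an L position)
n=18: L (options 15(W), 13(W), 12(W) are all W)
n=19: L (options 16(W), 14(W), 13(W) are all W)
n=20: L (options 17(W), 15(W), 14(W) are all W)
n=21: W (go to 18, an L position)
n=22: W (go to 19, an L position)
n=23: W (go to 20, an L position)
n=24: W (go to 19, an L position)
n=25: W (go to 20, an L position)
n=26: W (go to 20, an L position)

20: L, 26: W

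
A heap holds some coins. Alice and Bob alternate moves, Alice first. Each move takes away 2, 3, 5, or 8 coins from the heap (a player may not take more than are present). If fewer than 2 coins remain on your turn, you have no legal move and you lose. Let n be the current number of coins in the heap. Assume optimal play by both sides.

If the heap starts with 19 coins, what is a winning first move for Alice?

Classify positions by backward induction: terminal positions (no move available) are L. From any other position, the mover wins iff some move reaches an L.
n=0: no move → L
n=1: no move → L
n=2: can move to 0, which is L ⇒ W
n=3: can move to 1, which is L ⇒ W
n=4: can move to 1, which is L ⇒ W
n=5: can move to 0, which is L ⇒ W
n=6: can move to 1, which is L ⇒ W
n=7: moves to 5(W), 4(W), 2(W); every one is W ⇒ L
n=8: can move to 0, which is L ⇒ W
n=9: can move to 7, which is L ⇒ W
n=10: can move to 7, which is L ⇒ W
n=11: moves to 9(W), 8(W), 6(W), 3(W); every one is W ⇒ L
n=12: can move to 7, which is L ⇒ W
n=13: can move to 11, which is L ⇒ W
n=14: can move to 11, which is L ⇒ W
n=15: can move to 7, which is L ⇒ W
n=16: can move to 11, which is L ⇒ W
n=17: moves to 15(W), 14(W), 12(W), 9(W); every one is W ⇒ L
n=18: moves to 16(W), 15(W), 13(W), 10(W); every one is W ⇒ L
n=19: can move to 17, which is L ⇒ W
From 19, the L positions reachable in one move are: 17, 11. Any move reaching one of these is winning.

Remove 2, leaving 17.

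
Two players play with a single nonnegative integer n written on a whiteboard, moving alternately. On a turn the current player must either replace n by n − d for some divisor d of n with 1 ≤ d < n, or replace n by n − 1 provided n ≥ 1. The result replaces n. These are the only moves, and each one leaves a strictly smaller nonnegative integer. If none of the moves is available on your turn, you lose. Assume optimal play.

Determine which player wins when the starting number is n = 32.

The first player wins.

Work bottom-up. With no move the player to move loses. Otherwise the position is W if at least one move leads to an L position for the opponent, and L if every move leads to a W.
n=0: no move → L
n=1: reaches L-position 0 → W
n=2: only reaches 1(W), which is W → L
n=3: reaches L-position 2 → W
n=4: reaches L-position 2 → W
n=5: only reaches 4(W), which is W → L
n=6: reaches L-position 5 → W
n=7: only reaches 6(W), which is W → L
n=8: reaches L-position 7 → W
n=9: only reaches 6(W), 8(W), all W → L
n=10: reaches L-position 5 → W
n=11: only reaches 10(W), which is W → L
n=12: reaches L-position 9 → W
n=13: only reaches 12(W), which is W → L
n=14: reaches L-position 7 → W
n=15: only reaches 10(W), 12(W), 14(W), all W → L
n=16: reaches L-position 15 → W
n=17: only reaches 16(W), which is W → L
n=18: reaches L-position 9 → W
n=19: only reaches 18(W), which is W → L
n=20: reaches L-position 15 → W
n=21: only reaches 14(W), 18(W), 20(W), all W → L
n=22: reaches L-position 11 → W
n=23: only reaches 22(W), which is W → L
n=24: reaches L-position 21 → W
n=25: only reaches 20(W), 24(W), all W → L
n=26: reaches L-position 13 → W
n=27: only reaches 18(W), 24(W), 26(W), all W → L
n=28: reaches L-position 21 → W
n=29: only reaches 28(W), which is W → L
n=30: reaches L-position 15 → W
n=31: only reaches 30(W), which is W → L
n=32: reaches L-position 31 → W
From 32 the player to move can move to 31, reaching an L position.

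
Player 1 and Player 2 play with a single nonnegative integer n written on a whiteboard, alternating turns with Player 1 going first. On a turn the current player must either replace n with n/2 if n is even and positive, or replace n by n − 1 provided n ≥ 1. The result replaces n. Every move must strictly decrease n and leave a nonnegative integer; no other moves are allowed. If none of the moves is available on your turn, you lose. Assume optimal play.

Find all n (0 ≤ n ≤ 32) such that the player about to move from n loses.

0, 2, 5, 7, 9, 11, 13, 15, 17, 19, 21, 23, 25, 27, 29, 31

Work bottom-up. With no move the player to move loses. Otherwise the position is W if at least one move leads to an L position for the opponent, and L if every move leads to a W.
n=0: no move → L
n=1: can move to 0, which is L ⇒ W
n=2: the only move is to 1(W), a W ⇒ L
n=3: can move to 2, which is L ⇒ W
n=4: can move to 2, which is L ⇒ W
n=5: the only move is to 4(W), a W ⇒ L
n=6: can move to 5, which is L ⇒ W
n=7: the only move is to 6(W), a W ⇒ L
n=8: can move to 7, which is L ⇒ W
n=9: the only move is to 8(W), a W ⇒ L
n=10: can move to 5, which is L ⇒ W
n=11: the only move is to 10(W), a W ⇒ L
n=12: can move to 11, which is L ⇒ W
n=13: the only move is to 12(W), a W ⇒ L
n=14: can move to 7, which is L ⇒ W
n=15: the only move is to 14(W), a W ⇒ L
n=16: can move to 15, which is L ⇒ W
n=17: the only move is to 16(W), a W ⇒ L
n=18: can move to 9, which is L ⇒ W
n=19: the only move is to 18(W), a W ⇒ L
n=20: can move to 19, which is L ⇒ W
n=21: the only move is to 20(W), a W ⇒ L
n=22: can move to 11, which is L ⇒ W
n=23: the only move is to 22(W), a W ⇒ L
n=24: can move to 23, which is L ⇒ W
n=25: the only move is to 24(W), a W ⇒ L
n=26: can move to 13, which is L ⇒ W
n=27: the only move is to 26(W), a W ⇒ L
n=28: can move to 27, which is L ⇒ W
n=29: the only move is to 28(W), a W ⇒ L
n=30: can move to 15, which is L ⇒ W
n=31: the only move is to 30(W), a W ⇒ L
n=32: can move to 31, which is L ⇒ W
Reading off the rows marked L gives the requested list; there are 16 such values of n.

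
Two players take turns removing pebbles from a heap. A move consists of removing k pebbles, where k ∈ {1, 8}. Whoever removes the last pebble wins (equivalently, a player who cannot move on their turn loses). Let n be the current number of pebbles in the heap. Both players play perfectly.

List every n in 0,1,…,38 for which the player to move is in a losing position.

Classify positions by backward induction: terminal positions (no move available) are L. From any other position, the mover wins iff some move reaches an L.
n=0: no move → L
n=1: →0(L), so W
n=2: →1(W) only, which is W, so L
n=3: →2(L), so W
n=4: →3(W) only, which is W, so L
n=5: →4(L), so W
n=6: →5(W) only, which is W, so L
n=7: →6(L), so W
n=8: →0(L), so W
n=9: →8(W), 1(W) — all W, so L
n=10: →9(L), so W
n=11: →10(W), 3(W) — all W, so L
n=12: →11(L), so W
n=13: →12(W), 5(W) — all W, so L
n=14: →13(L), so W
n=15: →14(W), 7(W) — all W, so L
n=16: →15(L), so W
n=17: →9(L), so W
n=18: →17(W), 10(W) — all W, so L
n=19: →18(L), so W
n=20: →19(W), 12(W) — all W, so L
n=21: →20(L), so W
n=22: →21(W), 14(W) — all W, so L
n=23: →22(L), so W
n=24: →23(W), 16(W) — all W, so L
n=25: →24(L), so W
n=26: →18(L), so W
n=27: →26(W), 19(W) — all W, so L
n=28: →27(L), so W
n=29: →28(W), 21(W) — all W, so L
n=30: →29(L), so W
n=31: →30(W), 23(W) — all W, so L
n=32: →31(L), so W
n=33: →32(W), 25(W) — all W, so L
n=34: →33(L), so W
n=35: →27(L), so W
n=36: →35(W), 28(W) — all W, so L
n=37: →36(L), so W
n=38: →37(W), 30(W) — all W, so L
Reading off the rows marked L gives the requested list; there are 18 such values of n.

0, 2, 4, 6, 9, 11, 13, 15, 18, 20, 22, 24, 27, 29, 31, 33, 36, 38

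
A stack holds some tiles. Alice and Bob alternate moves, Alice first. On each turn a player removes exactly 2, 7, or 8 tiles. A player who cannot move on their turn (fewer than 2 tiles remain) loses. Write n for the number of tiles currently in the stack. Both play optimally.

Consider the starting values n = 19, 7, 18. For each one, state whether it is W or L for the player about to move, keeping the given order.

Work bottom-up. With no move the player to move loses. Otherwise the position is W if at least one move leads to an L position for the opponent, and L if every move leads to a W.
n=0: no move → L
n=1: no move → L
n=2: →0(L), so W
n=3: →1(L), so W
n=4: →2(W) only, which is W, so L
n=5: →3(W) only, which is W, so L
n=6: →4(L), so W
n=7: →5(L), so W
n=8: →1(L), so W
n=9: →1(L), so W
n=10: →8(W), 3(W), 2(W) — all W, so L
n=11: →4(L), so W
n=12: →10(L), so W
n=13: →5(L), so W
n=14: →12(W), 7(W), 6(W) — all W, so L
n=15: →13(W), 8(W), 7(W) — all W, so L
n=16: →14(L), so W
n=17: →15(L), so W
n=18: →10(L), so W
n=19: →17(W), 12(W), 11(W) — all W, so L

19: L, 7: W, 18: W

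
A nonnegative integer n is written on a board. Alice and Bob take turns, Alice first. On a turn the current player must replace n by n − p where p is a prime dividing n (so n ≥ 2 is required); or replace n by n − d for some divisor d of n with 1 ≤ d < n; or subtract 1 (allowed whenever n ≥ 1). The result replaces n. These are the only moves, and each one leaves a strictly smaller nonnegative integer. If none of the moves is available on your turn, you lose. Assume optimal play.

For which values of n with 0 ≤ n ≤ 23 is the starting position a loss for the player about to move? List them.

Classify positions by backward induction: terminal positions (no move available) are L. From any other position, the mover wins iff some move reaches an L.
n=0: no move → L
n=1: reaches L-position 0 → W
n=2: reaches L-position 0 → W
n=3: reaches L-position 0 → W
n=4: only reaches 2(W), 3(W), all W → L
n=5: reaches L-position 0 → W
n=6: reaches L-position 4 → W
n=7: reaches L-position 0 → W
n=8: reaches L-position 4 → W
n=9: only reaches 6(W), 8(W), all W → L
n=10: reaches L-position 9 → W
n=11: reaches L-position 0 → W
n=12: reaches L-position 9 → W
n=13: reaches L-position 0 → W
n=14: only reaches 7(W), 12(W), 13(W), all W → L
n=15: reaches L-position 14 → W
n=16: reaches L-position 14 → W
n=17: reaches L-position 0 → W
n=18: reaches L-position 9 → W
n=19: reaches L-position 0 → W
n=20: only reaches 10(W), 15(W), 16(W), 18(W), 19(W), all W → L
n=21: reaches L-position 14 → W
n=22: reaches L-position 20 → W
n=23: reaches L-position 0 → W
Reading off the rows marked L gives the requested list; there are 5 such values of n.

0, 4, 9, 14, 20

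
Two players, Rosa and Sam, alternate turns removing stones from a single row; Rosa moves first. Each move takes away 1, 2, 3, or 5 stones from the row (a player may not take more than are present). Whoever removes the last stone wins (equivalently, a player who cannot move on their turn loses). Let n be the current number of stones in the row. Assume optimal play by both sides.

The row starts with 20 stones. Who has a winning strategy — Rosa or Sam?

Build the W/L table. Terminal = L. A non-terminal position is W if it has a move to some L; otherwise it is L.
n=0: no move → L
n=1: →0(L), so W
n=2: →0(L), so W
n=3: →0(L), so W
n=4: →3(W), 2(W), 1(W) — all W, so L
n=5: →4(L), so W
n=6: →4(L), so W
n=7: →4(L), so W
n=8: →7(W), 6(W), 5(W), 3(W) — all W, so L
n=9: →8(L), so W
n=10: →8(L), so W
n=11: →8(L), so W
n=12: →11(W), 10(W), 9(W), 7(W) — all W, so L
n=13: →12(L), so W
n=14: →12(L), so W
n=15: →12(L), so W
n=16: →15(W), 14(W), 13(W), 11(W) — all W, so L
n=17: →16(L), so W
n=18: →16(L), so W
n=19: →16(L), so W
n=20: →19(W), 18(W), 17(W), 15(W) — all W, so L
The starting position 20 is L: whatever Rosa does, the opponent receives a W position.

Sam wins.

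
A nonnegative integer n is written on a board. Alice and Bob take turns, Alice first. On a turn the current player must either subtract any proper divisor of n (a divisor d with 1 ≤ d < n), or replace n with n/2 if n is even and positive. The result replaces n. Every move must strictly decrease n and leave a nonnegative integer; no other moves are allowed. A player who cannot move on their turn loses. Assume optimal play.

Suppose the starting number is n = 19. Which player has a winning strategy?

Bob wins.

Build the W/L table. Terminal = L. A non-terminal position is W if it has a move to some L; otherwise it is L.
n=0: no move → L
n=1: no move → L
n=2: can move to 1, which is L ⇒ W
n=3: the only move is to 2(W), a W ⇒ L
n=4: can move to 3, which is L ⇒ W
n=5: the only move is to 4(W), a W ⇒ L
n=6: can move to 3, which is L ⇒ W
n=7: the only move is to 6(W), a W ⇒ L
n=8: can move to 7, which is L ⇒ W
n=9: moves to 6(W), 8(W); every one is W ⇒ L
n=10: can move to 5, which is L ⇒ W
n=11: the only move is to 10(W), a W ⇒ L
n=12: can move to 9, which is L ⇒ W
n=13: the only move is to 12(W), a W ⇒ L
n=14: can move to 7, which is L ⇒ W
n=15: moves to 10(W), 12(W), 14(W); every one is W ⇒ L
n=16: can move to 15, which is L ⇒ W
n=17: the only move is to 16(W), a W ⇒ L
n=18: can move to 9, which is L ⇒ W
n=19: the only move is to 18(W), a W ⇒ L
The starting position 19 is L: whatever Alice does, the opponent receives a W position.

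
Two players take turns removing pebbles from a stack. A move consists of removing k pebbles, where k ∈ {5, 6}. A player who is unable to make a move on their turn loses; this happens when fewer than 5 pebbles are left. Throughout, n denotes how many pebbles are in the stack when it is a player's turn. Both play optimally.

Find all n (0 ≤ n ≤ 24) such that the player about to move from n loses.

0, 1, 2, 3, 4, 11, 12, 13, 14, 15, 22, 23, 24

Classify positions by backward induction: terminal positions (no move available) are L. From any other position, the mover wins iff some move reaches an L.
n=0: no move → L
n=1: no move → L
n=2: no move → L
n=3: no move → L
n=4: no move → L
n=5: →0(L), so W
n=6: →1(L), so W
n=7: →2(L), so W
n=8: →3(L), so W
n=9: →4(L), so W
n=10: →4(L), so W
n=11: →6(W), 5(W) — all W, so L
n=12: →7(W), 6(W) — all W, so L
n=13: →8(W), 7(W) — all W, so L
n=14: →9(W), 8(W) — all W, so L
n=15: →10(W), 9(W) — all W, so L
n=16: →11(L), so W
n=17: →12(L), so W
n=18: →13(L), so W
n=19: →14(L), so W
n=20: →15(L), so W
n=21: →15(L), so W
n=22: →17(W), 16(W) — all W, so L
n=23: →18(W), 17(W) — all W, so L
n=24: →19(W), 18(W) — all W, so L
The losing starting values of n are exactly the entries labelled L in this table (13 of them).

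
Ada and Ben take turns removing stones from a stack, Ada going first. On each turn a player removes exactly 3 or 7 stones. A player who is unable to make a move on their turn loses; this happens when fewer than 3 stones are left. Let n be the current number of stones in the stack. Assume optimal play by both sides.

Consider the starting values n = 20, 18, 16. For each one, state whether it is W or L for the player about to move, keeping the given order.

20: L, 18: W, 16: L

Use the standard recursion: the mover loses at a terminal position; elsewhere, the mover wins exactly when some move hands the opponent an L position.
n=0: no move → L
n=1: no move → L
n=2: no move → L
n=3: can move to 0, which is L ⇒ W
n=4: can move to 1, which is L ⇒ W
n=5: can move to 2, which is L ⇒ W
n=6: the only move is to 3(W), a W ⇒ L
n=7: can move to 0, which is L ⇒ W
n=8: can move to 1, which is L ⇒ W
n=9: can move to 6, which is L ⇒ W
n=10: moves to 7(W), 3(W); every one is W ⇒ L
n=11: moves to 8(W), 4(W); every one is W ⇒ L
n=12: moves to 9(W), 5(W); every one is W ⇒ L
n=13: can move to 10, which is L ⇒ W
n=14: can move to 11, which is L ⇒ W
n=15: can move to 12, which is L ⇒ W
n=16: moves to 13(W), 9(W); every one is W ⇒ L
n=17: can move to 10, which is L ⇒ W
n=18: can move to 11, which is L ⇒ W
n=19: can move to 16, which is L ⇒ W
n=20: moves to 17(W), 13(W); every one is W ⇒ L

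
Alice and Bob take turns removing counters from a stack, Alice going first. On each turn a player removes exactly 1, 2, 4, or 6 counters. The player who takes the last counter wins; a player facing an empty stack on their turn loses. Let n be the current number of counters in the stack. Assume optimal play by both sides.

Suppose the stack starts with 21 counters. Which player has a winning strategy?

Positions with no move are L. A position that does have a move is losing for the player to move precisely when every available move leads to a winning position for the opponent. Fill in the labels:
n=0: no move → L
n=1: can move to 0, which is L ⇒ W
n=2: can move to 0, which is L ⇒ W
n=3: moves to 2(W), 1(W); every one is W ⇒ L
n=4: can move to 3, which is L ⇒ W
n=5: can move to 3, which is L ⇒ W
n=6: can move to 0, which is L ⇒ W
n=7: can move to 3, which is L ⇒ W
n=8: moves to 7(W), 6(W), 4(W), 2(W); every one is W ⇒ L
n=9: can move to 8, which is L ⇒ W
n=10: can move to 8, which is L ⇒ W
n=11: moves to 10(W), 9(W), 7(W), 5(W); every one is W ⇒ L
n=12: can move to 11, which is L ⇒ W
n=13: can move to 11, which is L ⇒ W
n=14: can move to 8, which is L ⇒ W
n=15: can move to 11, which is L ⇒ W
n=16: moves to 15(W), 14(W), 12(W), 10(W); every one is W ⇒ L
n=17: can move to 16, which is L ⇒ W
n=18: can move to 16, which is L ⇒ W
n=19: moves to 18(W), 17(W), 15(W), 13(W); every one is W ⇒ L
n=20: can move to 19, which is L ⇒ W
n=21: can move to 19, which is L ⇒ W
From 21 Alice can remove 2, leaving 19, reaching an L position.

Alice wins.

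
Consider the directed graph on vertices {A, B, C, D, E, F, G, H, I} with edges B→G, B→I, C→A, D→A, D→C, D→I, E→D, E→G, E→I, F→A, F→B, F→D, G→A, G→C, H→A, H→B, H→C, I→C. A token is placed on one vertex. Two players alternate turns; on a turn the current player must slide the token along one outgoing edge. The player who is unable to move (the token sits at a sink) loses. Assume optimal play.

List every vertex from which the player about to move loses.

Work bottom-up. With no move the player to move loses. Otherwise the position is W if at least one move leads to an L position for the opponent, and L if every move leads to a W.
Every edge goes from a vertex to one that appears earlier in the order A, C, I, G, B, D, E, F, H, so processing vertices in that order labels each vertex after all of its successors.
A: no outgoing edge → L
C: →A(L), so W
I: →C(W) only, which is W, so L
G: →A(L), so W
B: →I(L), so W
D: →I(L), so W
E: →I(L), so W
F: →A(L), so W
H: →A(L), so W
Reading off the rows marked L gives the requested list; there are 2 such vertices.

A, I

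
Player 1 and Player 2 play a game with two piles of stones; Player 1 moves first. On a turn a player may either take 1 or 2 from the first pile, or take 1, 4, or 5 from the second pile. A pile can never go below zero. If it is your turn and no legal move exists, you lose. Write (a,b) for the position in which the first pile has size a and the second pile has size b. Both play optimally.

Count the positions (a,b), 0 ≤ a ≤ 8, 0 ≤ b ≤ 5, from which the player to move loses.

Positions with no move are L. A position that does have a move is losing for the player to move precisely when every available move leads to a winning position for the opponent. Fill in the labels:
Every move lowers a or b (never raises either), so fill the grid row by row in increasing a, and left to right within a row: each cell's successors are then already labelled.
      b=0  b=1  b=2  b=3  b=4  b=5
a=0:    L    W    L    W    W    W
a=1:    W    L    W    L    W    W
a=2:    W    W    W    W    L    W
a=3:    L    W    L    W    W    W
a=4:    W    L    W    L    W    W
a=5:    W    W    W    W    L    W
a=6:    L    W    L    W    W    W
a=7:    W    L    W    L    W    W
a=8:    W    W    W    W    L    W
Cells with no legal move (terminal, hence L): (0,0).
The remaining L cells, each justified by listing all of its moves:
(0,2): →(0,1)(W) only, which is W, so L
(1,1): →(0,1)(W), (1,0)(W) — all W, so L
(1,3): →(0,3)(W), (1,2)(W) — all W, so L
(2,4): →(1,4)(W), (0,4)(W), (2,3)(W), (2,0)(W) — all W, so L
(3,0): →(2,0)(W), (1,0)(W) — all W, so L
(3,2): →(2,2)(W), (1,2)(W), (3,1)(W) — all W, so L
(4,1): →(3,1)(W), (2,1)(W), (4,0)(W) — all W, so L
(4,3): →(3,3)(W), (2,3)(W), (4,2)(W) — all W, so L
(5,4): →(4,4)(W), (3,4)(W), (5,3)(W), (5,0)(W) — all W, so L
(6,0): →(5,0)(W), (4,0)(W) — all W, so L
(6,2): →(5,2)(W), (4,2)(W), (6,1)(W) — all W, so L
(7,1): →(6,1)(W), (5,1)(W), (7,0)(W) — all W, so L
(7,3): →(6,3)(W), (5,3)(W), (7,2)(W) — all W, so L
(8,4): →(7,4)(W), (6,4)(W), (8,3)(W), (8,0)(W) — all W, so L
Every other cell has at least one move into one of the L cells above, so it is W.
L cells per row: a=0: 2, a=1: 2, a=2: 1, a=3: 2, a=4: 2, a=5: 1, a=6: 2, a=7: 2, a=8: 1; total 15.

15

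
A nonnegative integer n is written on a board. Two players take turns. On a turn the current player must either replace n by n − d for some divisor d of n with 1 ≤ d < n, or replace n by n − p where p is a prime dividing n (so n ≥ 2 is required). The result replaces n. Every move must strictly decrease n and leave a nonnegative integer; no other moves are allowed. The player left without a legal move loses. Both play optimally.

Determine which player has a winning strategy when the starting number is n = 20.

The second player wins.

Use the standard recursion: the mover loses at a terminal position; elsewhere, the mover wins exactly when some move hands the opponent an L position.
n=0: no move → L
n=1: no move → L
n=2: W (go to 0, an L position)
n=3: W (go to 0, an L position)
n=4: L (options 2(W), 3(W) are all W)
n=5: W (go to 0, an L position)
n=6: W (go to 4, an L position)
n=7: W (go to 0, an L position)
n=8: W (go to 4, an L position)
n=9: L (options 6(W), 8(W) are all W)
n=10: W (go to 9, an L position)
n=11: W (go to 0, an L position)
n=12: W (go to 9, an L position)
n=13: W (go to 0, an L position)
n=14: L (options 7(W), 12(W), 13(W) are all W)
n=15: W (go to 14, an L position)
n=16: W (go to 14, an L position)
n=17: W (go to 0, an L position)
n=18: W (go to 9, an L position)
n=19: W (go to 0, an L position)
n=20: L (options 10(W), 15(W), 16(W), 18(W), 19(W) are all W)
Every move from 20 reaches a W position, so the mover loses.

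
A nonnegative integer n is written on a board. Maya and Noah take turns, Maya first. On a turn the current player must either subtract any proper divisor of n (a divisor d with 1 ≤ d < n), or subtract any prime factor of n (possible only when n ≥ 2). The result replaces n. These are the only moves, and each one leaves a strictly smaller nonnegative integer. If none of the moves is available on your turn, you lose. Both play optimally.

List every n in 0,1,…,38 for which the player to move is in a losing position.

0, 1, 4, 9, 14, 20, 26, 32, 35, 38

Classify positions by backward induction: terminal positions (no move available) are L. From any other position, the mover wins iff some move reaches an L.
n=0: no move → L
n=1: no move → L
n=2: can move to 0, which is L ⇒ W
n=3: can move to 0, which is L ⇒ W
n=4: moves to 2(W), 3(W); every one is W ⇒ L
n=5: can move to 0, which is L ⇒ W
n=6: can move to 4, which is L ⇒ W
n=7: can move to 0, which is L ⇒ W
n=8: can move to 4, which is L ⇒ W
n=9: moves to 6(W), 8(W); every one is W ⇒ L
n=10: can move to 9, which is L ⇒ W
n=11: can move to 0, which is L ⇒ W
n=12: can move to 9, which is L ⇒ W
n=13: can move to 0, which is L ⇒ W
n=14: moves to 7(W), 12(W), 13(W); every one is W ⇒ L
n=15: can move to 14, which is L ⇒ W
n=16: can move to 14, which is L ⇒ W
n=17: can move to 0, which is L ⇒ W
n=18: can move to 9, which is L ⇒ W
n=19: can move to 0, which is L ⇒ W
n=20: moves to 10(W), 15(W), 16(W), 18(W), 19(W); every one is W ⇒ L
n=21: can move to 14, which is L ⇒ W
n=22: can move to 20, which is L ⇒ W
n=23: can move to 0, which is L ⇒ W
n=24: can move to 20, which is L ⇒ W
n=25: can move to 20, which is L ⇒ W
n=26: moves to 13(W), 24(W), 25(W); every one is W ⇒ L
n=27: can move to 26, which is L ⇒ W
n=28: can move to 14, which is L ⇒ W
n=29: can move to 0, which is L ⇒ W
n=30: can move to 20, which is L ⇒ W
n=31: can move to 0, which is L ⇒ W
n=32: moves to 16(W), 24(W), 28(W), 30(W), 31(W); every one is W ⇒ L
n=33: can move to 32, which is L ⇒ W
n=34: can move to 32, which is L ⇒ W
n=35: moves to 28(W), 30(W), 34(W); every one is W ⇒ L
n=36: can move to 32, which is L ⇒ W
n=37: can move to 0, which is L ⇒ W
n=38: moves to 19(W), 36(W), 37(W); every one is W ⇒ L
Reading off the rows marked L gives the requested list; there are 10 such values of n.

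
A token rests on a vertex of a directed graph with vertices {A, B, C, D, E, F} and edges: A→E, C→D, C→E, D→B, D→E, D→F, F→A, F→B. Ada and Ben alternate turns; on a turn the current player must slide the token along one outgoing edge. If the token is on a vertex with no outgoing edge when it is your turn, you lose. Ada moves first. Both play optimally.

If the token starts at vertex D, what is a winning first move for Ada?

Work bottom-up. With no move the player to move loses. Otherwise the position is W if at least one move leads to an L position for the opponent, and L if every move leads to a W.
Every edge goes from a vertex to one that appears earlier in the order B, E, A, F, D, C, so processing vertices in that order labels each vertex after all of its successors.
B: no outgoing edge → L
E: no outgoing edge → L
A: can move to E, which is L ⇒ W
F: can move to B, which is L ⇒ W
D: can move to E, which is L ⇒ W
C: can move to E, which is L ⇒ W
From D, the L positions reachable in one move are: E, B. Any move reaching one of these is winning.

Move to E.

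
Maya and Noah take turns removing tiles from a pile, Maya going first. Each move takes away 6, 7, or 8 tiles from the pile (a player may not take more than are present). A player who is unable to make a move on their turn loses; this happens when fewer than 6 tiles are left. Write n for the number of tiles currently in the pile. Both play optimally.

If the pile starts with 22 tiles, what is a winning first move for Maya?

Remove 6, leaving 16.

Build the W/L table. Terminal = L. A non-terminal position is W if it has a move to some L; otherwise it is L.
n=0: no move → L
n=1: no move → L
n=2: no move → L
n=3: no move → L
n=4: no move → L
n=5: no move → L
n=6: →0(L), so W
n=7: →1(L), so W
n=8: →2(L), so W
n=9: →3(L), so W
n=10: →4(L), so W
n=11: →5(L), so W
n=12: →5(L), so W
n=13: →5(L), so W
n=14: →8(W), 7(W), 6(W) — all W, so L
n=15: →9(W), 8(W), 7(W) — all W, so L
n=16: →10(W), 9(W), 8(W) — all W, so L
n=17: →11(W), 10(W), 9(W) — all W, so L
n=18: →12(W), 11(W), 10(W) — all W, so L
n=19: →13(W), 12(W), 11(W) — all W, so L
n=20: →14(L), so W
n=21: →15(L), so W
n=22: →16(L), so W
From 22, the L positions reachable in one move are: 16, 15, 14. Any move reaching one of these is winning.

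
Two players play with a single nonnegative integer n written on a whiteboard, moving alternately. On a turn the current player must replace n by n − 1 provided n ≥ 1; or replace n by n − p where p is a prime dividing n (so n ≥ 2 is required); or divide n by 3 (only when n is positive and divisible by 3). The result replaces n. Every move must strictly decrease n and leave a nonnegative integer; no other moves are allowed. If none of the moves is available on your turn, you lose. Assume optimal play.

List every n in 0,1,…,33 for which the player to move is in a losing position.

0, 4, 8, 14, 18, 22, 25, 27, 32

Build the W/L table. Terminal = L. A non-terminal position is W if it has a move to some L; otherwise it is L.
n=0: no move → L
n=1: reaches L-position 0 → W
n=2: reaches L-position 0 → W
n=3: reaches L-position 0 → W
n=4: only reaches 2(W), 3(W), all W → L
n=5: reaches L-position 0 → W
n=6: reaches L-position 4 → W
n=7: reaches L-position 0 → W
n=8: only reaches 6(W), 7(W), all W → L
n=9: reaches L-position 8 → W
n=10: reaches L-position 8 → W
n=11: reaches L-position 0 → W
n=12: reaches L-position 4 → W
n=13: reaches L-position 0 → W
n=14: only reaches 7(W), 12(W), 13(W), all W → L
n=15: reaches L-position 14 → W
n=16: reaches L-position 14 → W
n=17: reaches L-position 0 → W
n=18: only reaches 6(W), 15(W), 16(W), 17(W), all W → L
n=19: reaches L-position 0 → W
n=20: reaches L-position 18 → W
n=21: reaches L-position 14 → W
n=22: only reaches 11(W), 20(W), 21(W), all W → L
n=23: reaches L-position 0 → W
n=24: reaches L-position 8 → W
n=25: only reaches 20(W), 24(W), all W → L
n=26: reaches L-position 25 → W
n=27: only reaches 9(W), 24(W), 26(W), all W → L
n=28: reaches L-position 27 → W
n=29: reaches L-position 0 → W
n=30: reaches L-position 25 → W
n=31: reaches L-position 0 → W
n=32: only reaches 30(W), 31(W), all W → L
n=33: reaches L-position 22 → W
The losing starting values of n are exactly the entries labelled L in this table (9 of them).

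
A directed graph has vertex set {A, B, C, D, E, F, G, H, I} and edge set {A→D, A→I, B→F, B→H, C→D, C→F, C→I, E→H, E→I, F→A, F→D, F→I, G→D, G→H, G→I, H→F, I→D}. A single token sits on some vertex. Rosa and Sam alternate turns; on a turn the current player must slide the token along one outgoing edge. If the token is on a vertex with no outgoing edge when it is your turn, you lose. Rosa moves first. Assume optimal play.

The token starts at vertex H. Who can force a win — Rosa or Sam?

Sam wins.

Positions with no move are L. A position that does have a move is losing for the player to move precisely when every available move leads to a winning position for the opponent. Fill in the labels:
Every edge goes from a vertex to one that appears earlier in the order D, I, A, F, H, B, C, G, E, so processing vertices in that order labels each vertex after all of its successors.
D: no outgoing edge → L
I: →D(L), so W
A: →D(L), so W
F: →D(L), so W
H: →F(W) only, which is W, so L
B: →H(L), so W
C: →D(L), so W
G: →H(L), so W
E: →H(L), so W
Every move from H reaches a W position, so the mover loses.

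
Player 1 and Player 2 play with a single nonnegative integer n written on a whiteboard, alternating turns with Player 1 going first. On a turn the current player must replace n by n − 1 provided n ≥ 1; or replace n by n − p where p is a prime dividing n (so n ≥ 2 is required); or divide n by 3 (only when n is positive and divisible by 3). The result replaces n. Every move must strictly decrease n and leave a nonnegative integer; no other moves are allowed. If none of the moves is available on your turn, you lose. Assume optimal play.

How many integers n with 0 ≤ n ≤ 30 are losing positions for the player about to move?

8

Label each position W (a win for the player to move) or L (a loss). A position with no legal move is L; any other position is W exactly when some move reaches an L, and L when every move reaches a W.
n=0: no move → L
n=1: →0(L), so W
n=2: →0(L), so W
n=3: →0(L), so W
n=4: →2(W), 3(W) — all W, so L
n=5: →0(L), so W
n=6: →4(L), so W
n=7: →0(L), so W
n=8: →6(W), 7(W) — all W, so L
n=9: →8(L), so W
n=10: →8(L), so W
n=11: →0(L), so W
n=12: →4(L), so W
n=13: →0(L), so W
n=14: →7(W), 12(W), 13(W) — all W, so L
n=15: →14(L), so W
n=16: →14(L), so W
n=17: →0(L), so W
n=18: →6(W), 15(W), 16(W), 17(W) — all W, so L
n=19: →0(L), so W
n=20: →18(L), so W
n=21: →14(L), so W
n=22: →11(W), 20(W), 21(W) — all W, so L
n=23: →0(L), so W
n=24: →8(L), so W
n=25: →20(W), 24(W) — all W, so L
n=26: →25(L), so W
n=27: →9(W), 24(W), 26(W) — all W, so L
n=28: →27(L), so W
n=29: →0(L), so W
n=30: →25(L), so W
L entries with 0 ≤ n ≤ 30: n = 0, 4, 8, 14, 18, 22, 25, 27; that makes 8.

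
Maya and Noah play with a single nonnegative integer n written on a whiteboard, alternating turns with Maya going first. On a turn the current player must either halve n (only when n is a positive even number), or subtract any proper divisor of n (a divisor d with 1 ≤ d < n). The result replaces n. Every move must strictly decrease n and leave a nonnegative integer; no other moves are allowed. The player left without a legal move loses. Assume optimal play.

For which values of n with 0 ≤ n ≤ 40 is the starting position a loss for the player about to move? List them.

0, 1, 3, 5, 7, 9, 11, 13, 15, 17, 19, 21, 23, 25, 27, 29, 31, 33, 35, 37, 39

Work bottom-up. With no move the player to move loses. Otherwise the position is W if at least one move leads to an L position for the opponent, and L if every move leads to a W.
n=0: no move → L
n=1: no move → L
n=2: →1(L), so W
n=3: →2(W) only, which is W, so L
n=4: →3(L), so W
n=5: →4(W) only, which is W, so L
n=6: →3(L), so W
n=7: →6(W) only, which is W, so L
n=8: →7(L), so W
n=9: →6(W), 8(W) — all W, so L
n=10: →5(L), so W
n=11: →10(W) only, which is W, so L
n=12: →9(L), so W
n=13: →12(W) only, which is W, so L
n=14: →7(L), so W
n=15: →10(W), 12(W), 14(W) — all W, so L
n=16: →15(L), so W
n=17: →16(W) only, which is W, so L
n=18: →9(L), so W
n=19: →18(W) only, which is W, so L
n=20: →15(L), so W
n=21: →14(W), 18(W), 20(W) — all W, so L
n=22: →11(L), so W
n=23: →22(W) only, which is W, so L
n=24: →21(L), so W
n=25: →20(W), 24(W) — all W, so L
n=26: →13(L), so W
n=27: →18(W), 24(W), 26(W) — all W, so L
n=28: →21(L), so W
n=29: →28(W) only, which is W, so L
n=30: →15(L), so W
n=31: →30(W) only, which is W, so L
n=32: →31(L), so W
n=33: →22(W), 30(W), 32(W) — all W, so L
n=34: →17(L), so W
n=35: →28(W), 30(W), 34(W) — all W, so L
n=36: →27(L), so W
n=37: →36(W) only, which is W, so L
n=38: →19(L), so W
n=39: →26(W), 36(W), 38(W) — all W, so L
n=40: →35(L), so W
Reading off the rows marked L gives the requested list; there are 21 such values of n.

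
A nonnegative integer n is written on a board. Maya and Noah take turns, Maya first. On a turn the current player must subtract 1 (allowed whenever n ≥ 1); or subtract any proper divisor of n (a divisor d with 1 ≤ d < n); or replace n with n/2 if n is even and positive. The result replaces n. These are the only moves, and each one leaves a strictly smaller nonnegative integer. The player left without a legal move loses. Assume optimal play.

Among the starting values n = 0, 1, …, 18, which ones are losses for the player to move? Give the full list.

0, 2, 5, 7, 9, 11, 13, 15, 17

Build the W/L table. Terminal = L. A non-terminal position is W if it has a move to some L; otherwise it is L.
n=0: no move → L
n=1: W (go to 0, an L position)
n=2: L (sole option 1(W) is W)
n=3: W (go to 2, an L position)
n=4: W (go to 2, an L position)
n=5: L (sole option 4(W) is W)
n=6: W (go to 5, an L position)
n=7: L (sole option 6(W) is W)
n=8: W (go to 7, an L position)
n=9: L (options 6(W), 8(W) are all W)
n=10: W (go to 5, an L position)
n=11: L (sole option 10(W) is W)
n=12: W (go to 9, an L position)
n=13: L (sole option 12(W) is W)
n=14: W (go to 7, an L position)
n=15: L (options 10(W), 12(W), 14(W) are all W)
n=16: W (go to 15, an L position)
n=17: L (sole option 16(W) is W)
n=18: W (go to 9, an L position)
Reading off the rows marked L gives the requested list; there are 9 such values of n.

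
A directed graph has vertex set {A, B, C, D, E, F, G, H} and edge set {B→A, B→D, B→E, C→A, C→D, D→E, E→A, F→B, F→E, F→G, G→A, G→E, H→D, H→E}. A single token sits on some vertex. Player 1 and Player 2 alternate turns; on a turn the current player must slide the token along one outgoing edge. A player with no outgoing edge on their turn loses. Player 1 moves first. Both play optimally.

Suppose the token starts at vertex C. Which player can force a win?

Player 1 wins.

Compute win/loss labels from the base case upward. A position with no move is L. Any other position is W if it can reach an L in one move, else L.
Every edge goes from a vertex to one that appears earlier in the order A, E, D, B, C, G, H, F, so processing vertices in that order labels each vertex after all of its successors.
A: no outgoing edge → L
E: can move to A, which is L ⇒ W
D: the only move is to E(W), a W ⇒ L
B: can move to D, which is L ⇒ W
C: can move to D, which is L ⇒ W
G: can move to A, which is L ⇒ W
H: can move to D, which is L ⇒ W
F: moves to G(W), B(W), E(W); every one is W ⇒ L
From C Player 1 can move to D, reaching an L position.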